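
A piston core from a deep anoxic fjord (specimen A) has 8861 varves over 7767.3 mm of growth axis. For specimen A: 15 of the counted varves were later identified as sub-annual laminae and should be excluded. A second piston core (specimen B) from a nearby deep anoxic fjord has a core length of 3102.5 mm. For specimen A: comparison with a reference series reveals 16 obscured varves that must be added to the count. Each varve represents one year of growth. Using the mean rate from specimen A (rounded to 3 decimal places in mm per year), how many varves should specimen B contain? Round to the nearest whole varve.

3542 varves

Specimen A: correcting the raw count gives 8861 − 15 + 16 = 8862 true varves.
A: Mean rate = 7767.3 mm / 8862 years ≈ 0.876 mm/yr.
Specimen B: 3102.5 mm / 0.876 mm per year = 3541.67 years ≈ 3542 varves.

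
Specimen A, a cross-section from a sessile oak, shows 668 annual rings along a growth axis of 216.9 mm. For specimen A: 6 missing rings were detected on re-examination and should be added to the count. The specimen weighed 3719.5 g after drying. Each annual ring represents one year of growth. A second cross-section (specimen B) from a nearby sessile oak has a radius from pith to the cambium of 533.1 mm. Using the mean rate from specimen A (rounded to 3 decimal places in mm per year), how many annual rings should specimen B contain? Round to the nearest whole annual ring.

Specimen A: adjusted count: 668 + 6 = 674 annual rings.
A: Mean rate = 216.9 mm / 674 years ≈ 0.322 mm/year.
B spans 533.1 / 0.322 = 1655.59 years ≈ 1656 annual rings.

1656 annual rings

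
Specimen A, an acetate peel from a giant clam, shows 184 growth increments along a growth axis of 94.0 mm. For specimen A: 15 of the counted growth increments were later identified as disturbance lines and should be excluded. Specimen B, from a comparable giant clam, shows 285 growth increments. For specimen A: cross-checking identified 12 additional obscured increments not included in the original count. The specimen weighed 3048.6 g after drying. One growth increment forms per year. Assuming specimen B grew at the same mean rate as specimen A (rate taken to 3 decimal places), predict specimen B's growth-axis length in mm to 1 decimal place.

147.9 mm

Specimen A: after corrections the count is 184 − 15 + 12 = 181 growth increments.
A: 94.0 mm over 181 years gives 94.0 / 181 ≈ 0.519 mm/yr.
B's length ≈ 0.519 × 285 = 147.9 mm.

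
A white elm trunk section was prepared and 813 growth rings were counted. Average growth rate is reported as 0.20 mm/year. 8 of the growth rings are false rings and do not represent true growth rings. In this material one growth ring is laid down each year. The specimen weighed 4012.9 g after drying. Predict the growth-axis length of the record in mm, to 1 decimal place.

161.0 mm

Adjusted count: 813 − 8 = 805 growth rings.
Predicted length = 0.20 mm/year × 805 years = 161.0 mm.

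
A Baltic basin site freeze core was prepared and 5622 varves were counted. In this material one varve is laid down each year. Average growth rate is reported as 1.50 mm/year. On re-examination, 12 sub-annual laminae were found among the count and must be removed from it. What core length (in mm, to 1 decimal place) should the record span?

Adjusted count: 5622 − 12 = 5610 varves.
Predicted length = 1.50 mm/year × 5610 years = 8415.0 mm.

8415.0 mm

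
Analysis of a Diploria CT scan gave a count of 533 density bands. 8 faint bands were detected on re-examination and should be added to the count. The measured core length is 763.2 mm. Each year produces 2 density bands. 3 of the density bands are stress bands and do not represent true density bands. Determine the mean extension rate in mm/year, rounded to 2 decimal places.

Adjusted count: 533 − 3 + 8 = 538 density bands.
Dividing by 2 density bands per year: 538 / 2 = 269 years.
763.2 mm over 269 years gives 763.2 / 269 ≈ 2.84 mm/year.

2.84 mm/year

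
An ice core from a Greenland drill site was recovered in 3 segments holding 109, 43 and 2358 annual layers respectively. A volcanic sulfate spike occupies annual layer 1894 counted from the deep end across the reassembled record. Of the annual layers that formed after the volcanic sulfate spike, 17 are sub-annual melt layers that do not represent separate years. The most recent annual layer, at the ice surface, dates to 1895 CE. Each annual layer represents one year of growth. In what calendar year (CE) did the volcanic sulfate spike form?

1296 CE

Total annual layers = 109 + 43 + 2358 = 2510.
Between annual layer 1894 and the ice surface there are 2510 − 1894 = 616 annual layers.
Excluding 17 false annual layers: 616 − 17 = 599.
Counting back 599 years from 1895 CE places the volcanic sulfate spike in 1895 − 599 = 1296 CE.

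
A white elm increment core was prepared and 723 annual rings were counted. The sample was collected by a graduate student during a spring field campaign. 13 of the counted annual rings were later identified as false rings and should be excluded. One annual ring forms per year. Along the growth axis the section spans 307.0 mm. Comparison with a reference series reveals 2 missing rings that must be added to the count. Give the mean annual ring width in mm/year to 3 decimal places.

After corrections the count is 723 − 13 + 2 = 712 annual rings.
Extension rate ≈ 307.0 / 712 = 0.431 mm/year.

0.431 mm/year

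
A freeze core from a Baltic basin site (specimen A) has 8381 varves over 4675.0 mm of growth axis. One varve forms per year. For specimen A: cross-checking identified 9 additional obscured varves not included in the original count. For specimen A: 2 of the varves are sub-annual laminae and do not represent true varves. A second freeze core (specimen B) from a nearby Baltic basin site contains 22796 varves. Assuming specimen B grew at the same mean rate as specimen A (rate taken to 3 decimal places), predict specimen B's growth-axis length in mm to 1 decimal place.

12697.4 mm

Specimen A: true varve count = 8381 − 2 + 9 = 8388.
A: Mean rate = 4675.0 mm / 8388 years ≈ 0.557 mm per year.
B's length ≈ 0.557 × 22796 = 12697.4 mm.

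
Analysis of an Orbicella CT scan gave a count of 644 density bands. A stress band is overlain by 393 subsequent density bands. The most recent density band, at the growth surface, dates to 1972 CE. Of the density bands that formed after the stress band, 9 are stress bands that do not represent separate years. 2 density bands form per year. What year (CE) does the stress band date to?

393 density bands post-date the stress band.
Excluding 9 false density bands: 393 − 9 = 384.
Dividing by 2 density bands per year: 384 / 2 = 192 years.
Counting back 192 years from 1972 CE places the stress band in 1972 − 192 = 1780 CE.

1780 CE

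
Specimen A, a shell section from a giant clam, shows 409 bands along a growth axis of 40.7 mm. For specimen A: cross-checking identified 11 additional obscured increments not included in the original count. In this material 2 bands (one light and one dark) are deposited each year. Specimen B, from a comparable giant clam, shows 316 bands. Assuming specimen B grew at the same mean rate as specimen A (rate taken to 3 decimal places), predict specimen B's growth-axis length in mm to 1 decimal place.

Specimen A: true band count = 409 + 11 = 420.
Specimen A: with 2 bands per year, 420 / 2 = 210 years.
A: Extension rate ≈ 40.7 / 210 = 0.194 mm/yr.
Specimen B: 316 bands at 2 per year is 316 / 2 = 158 years. For B, 0.194 mm/year × 158 years = 30.7 mm.

30.7 mm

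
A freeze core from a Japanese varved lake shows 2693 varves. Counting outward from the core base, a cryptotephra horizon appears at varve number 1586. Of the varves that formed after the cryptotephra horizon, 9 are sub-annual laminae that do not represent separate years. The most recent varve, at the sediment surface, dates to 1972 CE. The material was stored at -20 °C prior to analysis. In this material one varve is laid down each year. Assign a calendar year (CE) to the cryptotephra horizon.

Between varve 1586 and the sediment surface there are 2693 − 1586 = 1107 varves.
1107 − 9 false = 1098 true varves after the cryptotephra horizon.
Counting back 1098 years from 1972 CE places the cryptotephra horizon in 1972 − 1098 = 874 CE.

874 CE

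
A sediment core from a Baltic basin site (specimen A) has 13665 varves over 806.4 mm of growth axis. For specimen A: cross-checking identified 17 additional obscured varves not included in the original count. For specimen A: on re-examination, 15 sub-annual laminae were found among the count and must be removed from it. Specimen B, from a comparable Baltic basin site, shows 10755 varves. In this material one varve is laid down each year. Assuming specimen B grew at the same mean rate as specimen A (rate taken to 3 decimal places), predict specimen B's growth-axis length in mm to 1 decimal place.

634.5 mm

Specimen A: true varve count = 13665 − 15 + 17 = 13667.
A: Extension rate ≈ 806.4 / 13667 = 0.059 mm/yr.
For B, 0.059 mm/year × 10755 years = 634.5 mm.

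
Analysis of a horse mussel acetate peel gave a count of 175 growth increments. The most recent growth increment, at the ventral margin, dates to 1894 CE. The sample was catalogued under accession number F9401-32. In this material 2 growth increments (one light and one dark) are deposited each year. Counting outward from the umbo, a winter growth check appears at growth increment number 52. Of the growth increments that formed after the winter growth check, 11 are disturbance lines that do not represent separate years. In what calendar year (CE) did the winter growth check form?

1838 CE

The winter growth check sits at growth increment 52 from the umbo, so 175 − 52 = 123 growth increments formed after it.
Excluding 11 false growth increments: 123 − 11 = 112.
With 2 growth increments per year, 112 / 2 = 56 years.
The growth increment at the ventral margin is 1894 CE, so the winter growth check dates to 1894 − 56 = 1838 CE.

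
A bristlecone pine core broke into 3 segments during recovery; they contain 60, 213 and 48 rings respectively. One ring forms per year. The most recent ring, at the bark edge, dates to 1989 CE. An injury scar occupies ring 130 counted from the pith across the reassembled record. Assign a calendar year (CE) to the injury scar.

1798 CE

Total rings = 60 + 213 + 48 = 321.
Between ring 130 and the bark edge there are 321 − 130 = 191 rings.
Counting back 191 years from 1989 CE places the injury scar in 1989 − 191 = 1798 CE.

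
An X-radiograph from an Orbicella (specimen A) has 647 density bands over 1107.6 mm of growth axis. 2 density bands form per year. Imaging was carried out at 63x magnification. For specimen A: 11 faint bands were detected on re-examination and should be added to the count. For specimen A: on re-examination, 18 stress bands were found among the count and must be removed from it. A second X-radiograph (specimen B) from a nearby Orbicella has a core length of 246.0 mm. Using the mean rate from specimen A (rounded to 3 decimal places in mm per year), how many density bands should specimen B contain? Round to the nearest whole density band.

Specimen A: true density band count = 647 − 18 + 11 = 640.
Specimen A: 640 density bands at 2 per year is 640 / 2 = 320 years.
A: Mean rate = 1107.6 mm / 320 years ≈ 3.461 mm/year.
B spans 246.0 / 3.461 = 71.08 years; at 2 density bands per year that is 71.08 × 2 ≈ 142 density bands.

142 density bands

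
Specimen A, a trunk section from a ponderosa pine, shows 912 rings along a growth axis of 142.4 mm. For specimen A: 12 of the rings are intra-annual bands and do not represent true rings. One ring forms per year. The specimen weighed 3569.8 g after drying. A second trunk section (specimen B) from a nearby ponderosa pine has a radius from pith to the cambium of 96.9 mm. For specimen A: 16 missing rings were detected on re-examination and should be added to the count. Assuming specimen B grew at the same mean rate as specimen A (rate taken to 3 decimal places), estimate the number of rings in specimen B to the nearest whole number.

625 rings

Specimen A: true ring count = 912 − 12 + 16 = 916.
A: 142.4 mm over 916 years gives 142.4 / 916 ≈ 0.155 mm/year.
B spans 96.9 / 0.155 = 625.16 years ≈ 625 rings.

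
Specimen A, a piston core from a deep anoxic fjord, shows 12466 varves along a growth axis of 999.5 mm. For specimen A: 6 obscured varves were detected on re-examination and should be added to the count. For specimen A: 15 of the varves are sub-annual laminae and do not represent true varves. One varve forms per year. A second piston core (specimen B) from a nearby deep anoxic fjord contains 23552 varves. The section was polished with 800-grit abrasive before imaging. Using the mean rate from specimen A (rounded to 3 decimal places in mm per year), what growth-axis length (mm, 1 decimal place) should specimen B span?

1884.2 mm

Specimen A: after corrections the count is 12466 − 15 + 6 = 12457 varves.
A: Mean rate = 999.5 mm / 12457 years ≈ 0.080 mm/yr.
Length of B = 0.080 × 23552 = 1884.2 mm.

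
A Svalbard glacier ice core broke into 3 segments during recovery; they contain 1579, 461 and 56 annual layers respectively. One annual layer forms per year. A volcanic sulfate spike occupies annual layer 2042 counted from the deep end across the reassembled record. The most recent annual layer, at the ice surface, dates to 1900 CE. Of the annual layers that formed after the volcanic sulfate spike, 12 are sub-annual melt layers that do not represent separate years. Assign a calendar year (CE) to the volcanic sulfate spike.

1858 CE

Total annual layers = 1579 + 461 + 56 = 2096.
The volcanic sulfate spike sits at annual layer 2042 from the deep end, so 2096 − 2042 = 54 annual layers formed after it.
Excluding 12 false annual layers: 54 − 12 = 42.
1900 − 42 = 1858 CE.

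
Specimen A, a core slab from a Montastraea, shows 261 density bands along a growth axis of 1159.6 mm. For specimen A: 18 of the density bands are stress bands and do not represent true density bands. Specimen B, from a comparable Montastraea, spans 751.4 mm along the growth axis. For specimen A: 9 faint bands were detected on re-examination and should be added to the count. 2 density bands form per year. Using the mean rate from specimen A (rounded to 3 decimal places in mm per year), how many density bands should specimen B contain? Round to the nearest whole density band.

Specimen A: adjusted count: 261 − 18 + 9 = 252 density bands.
Specimen A: with 2 density bands per year, 252 / 2 = 126 years.
A: 1159.6 mm over 126 years gives 1159.6 / 126 ≈ 9.203 mm/yr.
For B, 751.4 / 9.203 = 81.65 years; at 2 density bands per year that is 81.65 × 2 ≈ 163 density bands.

163 density bands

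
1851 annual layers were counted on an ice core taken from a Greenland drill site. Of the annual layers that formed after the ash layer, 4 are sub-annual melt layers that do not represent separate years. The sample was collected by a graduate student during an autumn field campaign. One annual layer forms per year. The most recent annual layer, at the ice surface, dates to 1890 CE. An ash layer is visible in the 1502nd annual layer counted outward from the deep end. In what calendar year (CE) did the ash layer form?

1545 CE

The ash layer sits at annual layer 1502 from the deep end, so 1851 − 1502 = 349 annual layers formed after it.
Excluding 4 false annual layers: 349 − 4 = 345.
Counting back 345 years from 1890 CE places the ash layer in 1890 − 345 = 1545 CE.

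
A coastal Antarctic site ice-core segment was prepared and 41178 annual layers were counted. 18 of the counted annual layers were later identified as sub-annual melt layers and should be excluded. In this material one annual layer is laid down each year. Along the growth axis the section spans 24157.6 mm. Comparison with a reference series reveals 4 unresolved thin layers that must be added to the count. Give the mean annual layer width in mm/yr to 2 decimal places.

0.59 mm/yr

True annual layer count = 41178 − 18 + 4 = 41164.
Extension rate ≈ 24157.6 / 41164 = 0.59 mm/yr.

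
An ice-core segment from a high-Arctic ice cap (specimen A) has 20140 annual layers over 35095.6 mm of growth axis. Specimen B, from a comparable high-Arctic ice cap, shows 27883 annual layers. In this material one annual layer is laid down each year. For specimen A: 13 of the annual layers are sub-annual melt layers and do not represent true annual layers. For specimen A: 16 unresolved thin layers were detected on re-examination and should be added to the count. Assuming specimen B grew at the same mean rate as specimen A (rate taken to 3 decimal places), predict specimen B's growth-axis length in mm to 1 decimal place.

Specimen A: adjusted count: 20140 − 13 + 16 = 20143 annual layers.
A: Mean rate = 35095.6 mm / 20143 years ≈ 1.742 mm/yr.
B's length ≈ 1.742 × 27883 = 48572.2 mm.

48572.2 mm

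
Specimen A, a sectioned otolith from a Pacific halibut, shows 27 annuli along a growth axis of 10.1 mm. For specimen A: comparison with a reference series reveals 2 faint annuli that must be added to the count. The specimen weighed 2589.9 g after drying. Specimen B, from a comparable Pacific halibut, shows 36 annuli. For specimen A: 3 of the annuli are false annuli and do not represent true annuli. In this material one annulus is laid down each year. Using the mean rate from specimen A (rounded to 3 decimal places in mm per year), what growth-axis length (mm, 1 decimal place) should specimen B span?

14.0 mm

Specimen A: adjusted count: 27 − 3 + 2 = 26 annuli.
A: Mean rate = 10.1 mm / 26 years ≈ 0.388 mm per year.
B's length ≈ 0.388 × 36 = 14.0 mm.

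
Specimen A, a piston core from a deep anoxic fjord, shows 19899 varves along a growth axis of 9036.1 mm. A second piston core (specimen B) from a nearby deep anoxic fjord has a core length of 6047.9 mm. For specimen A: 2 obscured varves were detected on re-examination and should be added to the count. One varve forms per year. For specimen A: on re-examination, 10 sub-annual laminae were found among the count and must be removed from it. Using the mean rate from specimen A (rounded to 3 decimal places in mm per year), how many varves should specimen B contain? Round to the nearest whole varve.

13321 varves

Specimen A: adjusted count: 19899 − 10 + 2 = 19891 varves.
A: 9036.1 mm over 19891 years gives 9036.1 / 19891 ≈ 0.454 mm per year.
For B, 6047.9 / 0.454 = 13321.37 years ≈ 13321 varves.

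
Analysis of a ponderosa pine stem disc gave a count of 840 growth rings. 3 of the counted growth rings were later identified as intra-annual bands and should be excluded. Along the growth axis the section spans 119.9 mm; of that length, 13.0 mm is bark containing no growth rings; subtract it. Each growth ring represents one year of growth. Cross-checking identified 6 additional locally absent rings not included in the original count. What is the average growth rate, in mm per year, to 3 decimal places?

0.127 mm per year

Adjusted count: 840 − 3 + 6 = 843 growth rings.
Removing the 13.0 mm offcut leaves 119.9 − 13.0 = 106.9 mm.
Mean rate = 106.9 mm / 843 years ≈ 0.127 mm per year.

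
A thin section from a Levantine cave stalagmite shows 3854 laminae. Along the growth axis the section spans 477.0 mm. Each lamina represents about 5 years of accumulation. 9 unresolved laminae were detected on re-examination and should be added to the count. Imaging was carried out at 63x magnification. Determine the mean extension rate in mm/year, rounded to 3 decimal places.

0.025 mm/year

Correcting the raw count gives 3854 + 9 = 3863 true laminae.
At 5 years per lamina, 3863 × 5 = 19315 years.
Extension rate ≈ 477.0 / 19315 = 0.025 mm/year.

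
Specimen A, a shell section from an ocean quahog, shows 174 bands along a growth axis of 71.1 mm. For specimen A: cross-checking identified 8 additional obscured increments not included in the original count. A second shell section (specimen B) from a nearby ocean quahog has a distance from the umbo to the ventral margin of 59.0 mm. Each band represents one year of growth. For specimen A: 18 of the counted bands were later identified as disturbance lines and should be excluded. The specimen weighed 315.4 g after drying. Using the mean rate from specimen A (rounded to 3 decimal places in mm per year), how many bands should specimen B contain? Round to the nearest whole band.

Specimen A: true band count = 174 − 18 + 8 = 164.
A: Mean rate = 71.1 mm / 164 years ≈ 0.434 mm/year.
For B, 59.0 / 0.434 = 135.94 years ≈ 136 bands.

136 bands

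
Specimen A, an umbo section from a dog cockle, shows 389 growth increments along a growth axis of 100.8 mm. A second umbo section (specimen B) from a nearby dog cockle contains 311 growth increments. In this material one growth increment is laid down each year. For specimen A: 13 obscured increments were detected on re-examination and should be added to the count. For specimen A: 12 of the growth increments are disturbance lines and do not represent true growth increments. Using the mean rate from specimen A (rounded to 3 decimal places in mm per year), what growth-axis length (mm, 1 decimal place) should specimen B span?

Specimen A: true growth increment count = 389 − 12 + 13 = 390.
A: Extension rate ≈ 100.8 / 390 = 0.258 mm per year.
For B, 0.258 mm/year × 311 years = 80.2 mm.

80.2 mm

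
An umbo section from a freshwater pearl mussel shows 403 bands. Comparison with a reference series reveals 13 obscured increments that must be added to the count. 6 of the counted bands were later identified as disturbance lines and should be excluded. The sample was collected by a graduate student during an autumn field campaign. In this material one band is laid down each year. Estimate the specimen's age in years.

410 yr

Correcting the raw count gives 403 − 6 + 13 = 410 true bands.
One band per year makes the duration 410 years.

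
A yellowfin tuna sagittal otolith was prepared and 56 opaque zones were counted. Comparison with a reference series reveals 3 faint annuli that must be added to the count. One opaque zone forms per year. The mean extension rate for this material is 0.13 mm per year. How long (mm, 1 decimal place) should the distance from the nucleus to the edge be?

After corrections the count is 56 + 3 = 59 opaque zones.
59 years at 0.13 mm/year gives 0.13 × 59 = 7.7 mm.

7.7 mm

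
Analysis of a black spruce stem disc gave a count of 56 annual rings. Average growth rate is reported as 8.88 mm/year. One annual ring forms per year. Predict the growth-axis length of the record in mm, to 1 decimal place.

56 years of growth are recorded.
56 years at 8.88 mm/year gives 8.88 × 56 = 497.3 mm.

497.3 mm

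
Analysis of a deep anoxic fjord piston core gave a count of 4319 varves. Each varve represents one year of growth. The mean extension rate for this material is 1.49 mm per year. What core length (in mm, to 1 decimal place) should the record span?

6435.3 mm

4319 years of growth are recorded.
Predicted length = 1.49 mm/year × 4319 years = 6435.3 mm.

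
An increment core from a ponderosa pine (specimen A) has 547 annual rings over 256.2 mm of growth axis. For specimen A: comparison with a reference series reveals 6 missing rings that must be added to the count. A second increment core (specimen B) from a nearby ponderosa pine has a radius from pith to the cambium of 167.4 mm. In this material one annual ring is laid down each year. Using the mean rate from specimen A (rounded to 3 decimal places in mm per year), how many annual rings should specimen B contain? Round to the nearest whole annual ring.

Specimen A: correcting the raw count gives 547 + 6 = 553 true annual rings.
A: 256.2 mm over 553 years gives 256.2 / 553 ≈ 0.463 mm per year.
For B, 167.4 / 0.463 = 361.56 years ≈ 362 annual rings.

362 annual rings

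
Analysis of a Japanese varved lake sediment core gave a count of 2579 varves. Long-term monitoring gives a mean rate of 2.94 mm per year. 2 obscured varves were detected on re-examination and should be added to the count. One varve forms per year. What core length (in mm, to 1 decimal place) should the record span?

7588.1 mm

Correcting the raw count gives 2579 + 2 = 2581 true varves.
Length ≈ 2.94 × 2581 = 7588.1 mm.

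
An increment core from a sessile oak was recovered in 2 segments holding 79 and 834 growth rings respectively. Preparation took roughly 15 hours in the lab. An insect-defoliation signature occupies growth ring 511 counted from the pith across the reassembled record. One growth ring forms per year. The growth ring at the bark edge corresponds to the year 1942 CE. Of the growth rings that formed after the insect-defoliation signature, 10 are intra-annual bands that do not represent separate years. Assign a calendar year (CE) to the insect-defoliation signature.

Total growth rings = 79 + 834 = 913.
Between growth ring 511 and the bark edge there are 913 − 511 = 402 growth rings.
Excluding 10 false growth rings: 402 − 10 = 392.
Counting back 392 years from 1942 CE places the insect-defoliation signature in 1942 − 392 = 1550 CE.

1550 CE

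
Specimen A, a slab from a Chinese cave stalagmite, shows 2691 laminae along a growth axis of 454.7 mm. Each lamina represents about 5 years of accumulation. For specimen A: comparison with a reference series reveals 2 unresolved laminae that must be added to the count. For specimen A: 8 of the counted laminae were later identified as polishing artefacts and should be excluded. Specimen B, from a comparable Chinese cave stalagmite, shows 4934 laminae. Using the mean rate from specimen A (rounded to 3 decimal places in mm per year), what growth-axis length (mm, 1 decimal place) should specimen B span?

838.8 mm

Specimen A: after corrections the count is 2691 − 8 + 2 = 2685 laminae.
Specimen A: at 5 years per lamina, 2685 × 5 = 13425 years.
A: Extension rate ≈ 454.7 / 13425 = 0.034 mm per year.
Specimen B: at 5 years per lamina, 4934 × 5 = 24670 years. B's length ≈ 0.034 × 24670 = 838.8 mm.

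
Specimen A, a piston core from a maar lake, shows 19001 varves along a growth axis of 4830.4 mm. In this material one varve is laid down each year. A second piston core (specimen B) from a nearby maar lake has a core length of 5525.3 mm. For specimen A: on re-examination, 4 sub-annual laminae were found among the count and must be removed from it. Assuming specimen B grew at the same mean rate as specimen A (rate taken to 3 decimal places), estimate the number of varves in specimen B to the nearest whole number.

21753 varves

Specimen A: true varve count = 19001 − 4 = 18997.
A: 4830.4 mm over 18997 years gives 4830.4 / 18997 ≈ 0.254 mm/year.
Specimen B: 5525.3 mm / 0.254 mm per year = 21753.15 years ≈ 21753 varves.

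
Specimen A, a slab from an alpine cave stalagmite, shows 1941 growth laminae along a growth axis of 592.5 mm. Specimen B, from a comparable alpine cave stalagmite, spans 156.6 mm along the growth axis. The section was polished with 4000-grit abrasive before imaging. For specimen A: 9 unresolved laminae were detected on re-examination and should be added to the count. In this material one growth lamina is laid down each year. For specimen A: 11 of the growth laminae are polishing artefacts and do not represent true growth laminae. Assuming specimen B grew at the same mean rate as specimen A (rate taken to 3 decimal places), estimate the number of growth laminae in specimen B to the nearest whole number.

512 growth laminae

Specimen A: adjusted count: 1941 − 11 + 9 = 1939 growth laminae.
A: Mean rate = 592.5 mm / 1939 years ≈ 0.306 mm/yr.
Specimen B: 156.6 mm / 0.306 mm per year = 511.76 years ≈ 512 growth laminae.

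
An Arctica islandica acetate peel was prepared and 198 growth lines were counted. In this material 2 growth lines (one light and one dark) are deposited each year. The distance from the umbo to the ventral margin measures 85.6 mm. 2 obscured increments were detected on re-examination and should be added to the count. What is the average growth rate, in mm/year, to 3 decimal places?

Adjusted count: 198 + 2 = 200 growth lines.
With 2 growth lines per year, 200 / 2 = 100 years.
85.6 mm over 100 years gives 85.6 / 100 ≈ 0.856 mm/year.

0.856 mm/year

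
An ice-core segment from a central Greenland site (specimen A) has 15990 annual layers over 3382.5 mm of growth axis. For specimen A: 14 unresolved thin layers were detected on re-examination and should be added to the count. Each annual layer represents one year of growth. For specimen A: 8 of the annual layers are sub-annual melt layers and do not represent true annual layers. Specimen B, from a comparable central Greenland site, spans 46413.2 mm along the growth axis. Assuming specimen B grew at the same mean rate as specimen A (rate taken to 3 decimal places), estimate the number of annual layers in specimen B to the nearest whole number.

219968 annual layers

Specimen A: correcting the raw count gives 15990 − 8 + 14 = 15996 true annual layers.
A: Extension rate ≈ 3382.5 / 15996 = 0.211 mm/year.
For B, 46413.2 / 0.211 = 219967.77 years ≈ 219968 annual layers.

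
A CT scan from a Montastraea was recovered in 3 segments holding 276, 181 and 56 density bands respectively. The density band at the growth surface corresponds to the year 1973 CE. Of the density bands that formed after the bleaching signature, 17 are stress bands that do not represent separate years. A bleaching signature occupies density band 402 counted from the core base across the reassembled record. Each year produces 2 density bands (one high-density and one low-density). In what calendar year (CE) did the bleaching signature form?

1926 CE

Total density bands = 276 + 181 + 56 = 513.
Between density band 402 and the growth surface there are 513 − 402 = 111 density bands.
111 − 17 false = 94 true density bands after the bleaching signature.
With 2 density bands per year, 94 / 2 = 47 years.
The density band at the growth surface is 1973 CE, so the bleaching signature dates to 1973 − 47 = 1926 CE.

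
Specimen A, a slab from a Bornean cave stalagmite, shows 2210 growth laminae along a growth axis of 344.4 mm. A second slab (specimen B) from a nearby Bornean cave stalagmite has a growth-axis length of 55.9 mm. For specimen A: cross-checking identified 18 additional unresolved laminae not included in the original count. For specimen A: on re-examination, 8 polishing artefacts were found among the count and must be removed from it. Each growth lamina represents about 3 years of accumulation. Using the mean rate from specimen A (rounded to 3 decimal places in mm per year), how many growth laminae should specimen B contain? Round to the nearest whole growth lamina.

358 growth laminae

Specimen A: after corrections the count is 2210 − 8 + 18 = 2220 growth laminae.
Specimen A: 2220 growth laminae at 3 years each span 2220 × 3 = 6660 years.
A: Extension rate ≈ 344.4 / 6660 = 0.052 mm/yr.
For B, 55.9 / 0.052 = 1075.00 years; at 3 years per growth lamina that is 1075.00 / 3 ≈ 358 growth laminae.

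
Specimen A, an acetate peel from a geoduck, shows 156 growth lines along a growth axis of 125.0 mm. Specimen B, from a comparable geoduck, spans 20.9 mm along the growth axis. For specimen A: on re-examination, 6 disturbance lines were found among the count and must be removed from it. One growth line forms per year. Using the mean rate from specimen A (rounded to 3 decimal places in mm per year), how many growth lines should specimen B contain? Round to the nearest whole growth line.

Specimen A: after corrections the count is 156 − 6 = 150 growth lines.
A: Extension rate ≈ 125.0 / 150 = 0.833 mm/year.
For B, 20.9 / 0.833 = 25.09 years ≈ 25 growth lines.

25 growth lines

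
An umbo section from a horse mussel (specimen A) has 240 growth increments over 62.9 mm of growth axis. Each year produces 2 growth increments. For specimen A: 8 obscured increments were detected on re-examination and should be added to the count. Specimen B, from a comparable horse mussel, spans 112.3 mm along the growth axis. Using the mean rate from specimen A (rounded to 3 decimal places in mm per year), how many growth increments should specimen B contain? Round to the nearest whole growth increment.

443 growth increments

Specimen A: adjusted count: 240 + 8 = 248 growth increments.
Specimen A: dividing by 2 growth increments per year: 248 / 2 = 124 years.
A: 62.9 mm over 124 years gives 62.9 / 124 ≈ 0.507 mm per year.
B spans 112.3 / 0.507 = 221.50 years; at 2 growth increments per year that is 221.50 × 2 ≈ 443 growth increments.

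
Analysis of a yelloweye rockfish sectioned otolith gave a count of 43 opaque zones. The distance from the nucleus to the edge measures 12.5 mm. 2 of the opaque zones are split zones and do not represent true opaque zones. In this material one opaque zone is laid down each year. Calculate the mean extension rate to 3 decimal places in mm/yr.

Adjusted count: 43 − 2 = 41 opaque zones.
Mean rate = 12.5 mm / 41 years ≈ 0.305 mm/yr.

0.305 mm/yr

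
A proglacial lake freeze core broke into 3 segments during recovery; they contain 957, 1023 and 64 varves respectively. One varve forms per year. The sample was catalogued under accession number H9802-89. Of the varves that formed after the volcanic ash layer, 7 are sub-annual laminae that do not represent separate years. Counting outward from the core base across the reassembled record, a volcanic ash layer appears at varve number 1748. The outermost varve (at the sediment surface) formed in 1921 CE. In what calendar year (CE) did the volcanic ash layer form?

1632 CE

Total varves = 957 + 1023 + 64 = 2044.
2044 − 1748 = 296 varves lie beyond the volcanic ash layer toward the sediment surface.
Removing the 7 false varves leaves 296 − 7 = 289 true varves beyond the volcanic ash layer.
Counting back 289 years from 1921 CE places the volcanic ash layer in 1921 − 289 = 1632 CE.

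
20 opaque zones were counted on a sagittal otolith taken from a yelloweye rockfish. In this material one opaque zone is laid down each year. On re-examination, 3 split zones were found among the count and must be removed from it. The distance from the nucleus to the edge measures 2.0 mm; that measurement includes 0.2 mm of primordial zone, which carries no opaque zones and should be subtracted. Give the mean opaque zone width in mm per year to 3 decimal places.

0.106 mm per year

Correcting the raw count gives 20 − 3 = 17 true opaque zones.
The growth record spans 2.0 − 0.2 = 1.8 mm.
1.8 mm over 17 years gives 1.8 / 17 ≈ 0.106 mm per year.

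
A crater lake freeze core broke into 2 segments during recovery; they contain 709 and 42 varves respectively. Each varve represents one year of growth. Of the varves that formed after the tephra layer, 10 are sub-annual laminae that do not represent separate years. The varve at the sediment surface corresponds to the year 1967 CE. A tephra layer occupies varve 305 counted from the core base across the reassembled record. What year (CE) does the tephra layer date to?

1531 CE

Total varves = 709 + 42 = 751.
751 − 305 = 446 varves lie beyond the tephra layer toward the sediment surface.
Excluding 10 false varves: 446 − 10 = 436.
1967 − 436 = 1531 CE.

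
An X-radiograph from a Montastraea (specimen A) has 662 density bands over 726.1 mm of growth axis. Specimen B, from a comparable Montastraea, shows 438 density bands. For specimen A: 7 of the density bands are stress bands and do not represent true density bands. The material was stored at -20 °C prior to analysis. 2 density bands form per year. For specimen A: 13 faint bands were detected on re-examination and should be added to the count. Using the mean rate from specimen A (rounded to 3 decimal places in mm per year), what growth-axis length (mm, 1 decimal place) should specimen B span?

476.1 mm

Specimen A: after corrections the count is 662 − 7 + 13 = 668 density bands.
Specimen A: 668 density bands at 2 per year is 668 / 2 = 334 years.
A: Mean rate = 726.1 mm / 334 years ≈ 2.174 mm/year.
Specimen B: dividing by 2 density bands per year: 438 / 2 = 219 years. Length of B = 2.174 × 219 = 476.1 mm.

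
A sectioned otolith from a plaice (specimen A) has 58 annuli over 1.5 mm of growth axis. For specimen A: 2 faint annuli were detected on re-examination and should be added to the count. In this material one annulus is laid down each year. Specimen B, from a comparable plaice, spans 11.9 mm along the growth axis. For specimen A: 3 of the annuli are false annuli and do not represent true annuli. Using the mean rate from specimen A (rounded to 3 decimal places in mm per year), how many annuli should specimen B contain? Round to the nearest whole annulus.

458 annuli

Specimen A: after corrections the count is 58 − 3 + 2 = 57 annuli.
A: Mean rate = 1.5 mm / 57 years ≈ 0.026 mm/year.
B spans 11.9 / 0.026 = 457.69 years ≈ 458 annuli.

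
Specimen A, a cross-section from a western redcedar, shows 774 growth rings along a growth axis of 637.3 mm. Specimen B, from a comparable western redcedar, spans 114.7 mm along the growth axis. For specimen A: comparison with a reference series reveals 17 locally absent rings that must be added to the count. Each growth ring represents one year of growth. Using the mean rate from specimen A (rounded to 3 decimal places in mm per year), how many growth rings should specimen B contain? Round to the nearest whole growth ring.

Specimen A: correcting the raw count gives 774 + 17 = 791 true growth rings.
A: Mean rate = 637.3 mm / 791 years ≈ 0.806 mm/yr.
B spans 114.7 / 0.806 = 142.31 years ≈ 142 growth rings.

142 growth rings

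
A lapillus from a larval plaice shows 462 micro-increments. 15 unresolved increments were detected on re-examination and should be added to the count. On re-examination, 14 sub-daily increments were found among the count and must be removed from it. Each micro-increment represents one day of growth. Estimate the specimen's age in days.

463 days

Adjusted count: 462 − 14 + 15 = 463 micro-increments.
One micro-increment per day makes the duration 463 days.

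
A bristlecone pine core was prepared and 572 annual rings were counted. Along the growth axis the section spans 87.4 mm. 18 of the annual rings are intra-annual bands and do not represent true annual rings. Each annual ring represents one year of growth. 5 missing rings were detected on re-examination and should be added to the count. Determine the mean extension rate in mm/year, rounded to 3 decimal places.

Correcting the raw count gives 572 − 18 + 5 = 559 true annual rings.
Extension rate ≈ 87.4 / 559 = 0.156 mm/year.

0.156 mm/year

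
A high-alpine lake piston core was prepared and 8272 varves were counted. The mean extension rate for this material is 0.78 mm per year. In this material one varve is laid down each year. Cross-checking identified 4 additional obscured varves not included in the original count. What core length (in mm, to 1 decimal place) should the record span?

6455.3 mm

Adjusted count: 8272 + 4 = 8276 varves.
Length ≈ 0.78 × 8276 = 6455.3 mm.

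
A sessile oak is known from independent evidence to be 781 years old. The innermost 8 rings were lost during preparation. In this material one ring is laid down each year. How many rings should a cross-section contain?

773 rings

At one ring per year, 781 years correspond to 781 rings.
Less the 8 uncaptured rings: 781 − 8 = 773.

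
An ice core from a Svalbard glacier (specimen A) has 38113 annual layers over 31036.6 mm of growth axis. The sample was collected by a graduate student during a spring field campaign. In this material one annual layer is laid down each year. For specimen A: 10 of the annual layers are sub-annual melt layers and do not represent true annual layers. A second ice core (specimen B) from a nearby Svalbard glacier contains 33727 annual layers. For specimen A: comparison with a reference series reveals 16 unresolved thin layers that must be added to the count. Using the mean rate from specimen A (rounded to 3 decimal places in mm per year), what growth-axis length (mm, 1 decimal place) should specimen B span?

27453.8 mm

Specimen A: adjusted count: 38113 − 10 + 16 = 38119 annual layers.
A: Extension rate ≈ 31036.6 / 38119 = 0.814 mm per year.
B's length ≈ 0.814 × 33727 = 27453.8 mm.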